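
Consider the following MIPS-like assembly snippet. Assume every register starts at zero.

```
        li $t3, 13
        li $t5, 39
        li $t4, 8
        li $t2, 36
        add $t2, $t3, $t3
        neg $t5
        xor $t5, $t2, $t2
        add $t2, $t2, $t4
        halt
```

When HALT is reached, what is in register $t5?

0

li $t3, 13 → $t3=13
li $t5, 39 → $t5=39
li $t4, 8 → $t4=8
li $t2, 36 → $t2=36
add $t2, $t3, $t3 → $t2=13+13=26
neg $t5 → $t5=-(39)=-39
xor $t5, $t2, $t2 → $t5=26^26=0
add $t2, $t2, $t4 → $t2=26+8=34
halt.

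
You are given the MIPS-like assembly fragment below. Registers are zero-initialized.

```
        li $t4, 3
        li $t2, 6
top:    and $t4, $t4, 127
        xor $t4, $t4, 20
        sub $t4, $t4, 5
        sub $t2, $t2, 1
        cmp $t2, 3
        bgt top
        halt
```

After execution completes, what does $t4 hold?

li $t4, 3 → $t4=3
li $t2, 6 → $t2=6
and $t4, $t4, 127 → $t4=3&127=3
xor $t4, $t4, 20 → $t4=3^20=23
sub $t4, $t4, 5 → $t4=23-5=18
sub $t2, $t2, 1 → $t2=6-1=5
cmp $t2, 3  (cmp 5,3)
bgt top: taken
and $t4, $t4, 127 → $t4=18&127=18
xor $t4, $t4, 20 → $t4=18^20=6
sub $t4, $t4, 5 → $t4=6-5=1
sub $t2, $t2, 1 → $t2=5-1=4
cmp $t2, 3  (cmp 4,3)
bgt top: taken
and $t4, $t4, 127 → $t4=1&127=1
xor $t4, $t4, 20 → $t4=1^20=21
sub $t4, $t4, 5 → $t4=21-5=16
sub $t2, $t2, 1 → $t2=4-1=3
cmp $t2, 3  (cmp 3,3)
bgt top: not taken
halt.

16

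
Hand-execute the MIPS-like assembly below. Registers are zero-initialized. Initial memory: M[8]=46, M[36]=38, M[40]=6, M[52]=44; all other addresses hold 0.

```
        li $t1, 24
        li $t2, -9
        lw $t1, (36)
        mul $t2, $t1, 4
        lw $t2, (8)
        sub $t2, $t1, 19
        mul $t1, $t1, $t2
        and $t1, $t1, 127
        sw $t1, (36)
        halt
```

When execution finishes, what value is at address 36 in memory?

82

li $t1, 24 → $t1=24
li $t2, -9 → $t2=-9
lw $t1, (36) → $t1=M[36]=38
mul $t2, $t1, 4 → $t2=38*4=152
lw $t2, (8) → $t2=M[8]=46
sub $t2, $t1, 19 → $t2=38-19=19
mul $t1, $t1, $t2 → $t1=38*19=722
and $t1, $t1, 127 → $t1=722&127=82
sw $t1, (36) → M[36]=82
halt.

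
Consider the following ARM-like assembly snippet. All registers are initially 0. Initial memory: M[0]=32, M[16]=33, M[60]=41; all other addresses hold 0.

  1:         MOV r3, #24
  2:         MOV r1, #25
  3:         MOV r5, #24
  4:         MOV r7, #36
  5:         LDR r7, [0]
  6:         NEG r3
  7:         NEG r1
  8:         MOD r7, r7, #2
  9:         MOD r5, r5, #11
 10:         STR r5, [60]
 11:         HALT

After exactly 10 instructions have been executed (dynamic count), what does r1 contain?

after MOV r3, #24: r3=24
after MOV r1, #25: r1=25
after MOV r5, #24: r5=24
after MOV r7, #36: r7=36
after LDR r7, [0]: r7=M[0]=32
after NEG r3: r3=-(24)=-24
after NEG r1: r1=-(25)=-25
after MOD r7, r7, #2: r7=32%2=0
after MOD r5, r5, #11: r5=24%11=2
STR r5, [60] → M[60]=2
After step 10: r1 = -25.

-25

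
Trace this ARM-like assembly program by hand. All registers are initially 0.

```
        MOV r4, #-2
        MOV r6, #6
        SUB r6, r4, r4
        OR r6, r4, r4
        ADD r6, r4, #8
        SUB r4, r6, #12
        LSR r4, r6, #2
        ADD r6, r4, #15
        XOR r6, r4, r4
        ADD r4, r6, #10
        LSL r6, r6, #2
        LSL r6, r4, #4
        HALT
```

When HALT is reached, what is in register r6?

160

r4=-2
r6=6
r6=(-2)-(-2)=0
r6=(-2)|(-2)=-2
r6=(-2)+8=6
r4=6-12=-6
r4=6>>2=1
r6=1+15=16
r6=1^1=0
r4=0+10=10
r6=0<<2=0
r6=10<<4=160
halt.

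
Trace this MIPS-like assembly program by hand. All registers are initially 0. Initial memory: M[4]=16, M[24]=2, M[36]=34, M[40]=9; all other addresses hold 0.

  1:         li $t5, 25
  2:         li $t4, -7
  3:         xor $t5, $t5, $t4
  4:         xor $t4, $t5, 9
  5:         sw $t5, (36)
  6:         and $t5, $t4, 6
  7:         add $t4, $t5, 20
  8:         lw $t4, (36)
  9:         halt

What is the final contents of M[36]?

li $t5, 25 → $t5=25
li $t4, -7 → $t4=-7
xor $t5, $t5, $t4 → $t5=25^(-7)=-32
xor $t4, $t5, 9 → $t4=(-32)^9=-23
sw $t5, (36) → M[36]=-32
and $t5, $t4, 6 → $t5=(-23)&6=0
add $t4, $t5, 20 → $t4=0+20=20
lw $t4, (36) → $t4=M[36]=-32
halt.

-32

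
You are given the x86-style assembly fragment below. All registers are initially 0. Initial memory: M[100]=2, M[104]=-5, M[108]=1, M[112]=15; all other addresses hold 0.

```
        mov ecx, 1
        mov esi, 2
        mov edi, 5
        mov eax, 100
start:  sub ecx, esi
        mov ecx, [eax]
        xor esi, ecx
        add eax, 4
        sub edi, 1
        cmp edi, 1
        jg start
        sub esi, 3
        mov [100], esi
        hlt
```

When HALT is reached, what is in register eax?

after mov ecx, 1: ecx=1
after mov esi, 2: esi=2
after mov edi, 5: edi=5
after mov eax, 100: eax=100
after sub ecx, esi: ecx=1-2=-1
after mov ecx, [eax]: ecx=M[100]=2
after xor esi, ecx: esi=2^2=0
after add eax, 4: eax=100+4=104
after sub edi, 1: edi=5-1=4
cmp edi, 1  (cmp 4,1)
jg start: taken
after sub ecx, esi: ecx=2-0=2
after mov ecx, [eax]: ecx=M[104]=-5
after xor esi, ecx: esi=0^(-5)=-5
after add eax, 4: eax=104+4=108
after sub edi, 1: edi=4-1=3
cmp edi, 1  (cmp 3,1)
jg start: taken
after sub ecx, esi: ecx=(-5)-(-5)=0
after mov ecx, [eax]: ecx=M[108]=1
after xor esi, ecx: esi=(-5)^1=-6
after add eax, 4: eax=108+4=112
after sub edi, 1: edi=3-1=2
cmp edi, 1  (cmp 2,1)
jg start: taken
after sub ecx, esi: ecx=1-(-6)=7
after mov ecx, [eax]: ecx=M[112]=15
after xor esi, ecx: esi=(-6)^15=-11
after add eax, 4: eax=112+4=116
after sub edi, 1: edi=2-1=1
cmp edi, 1  (cmp 1,1)
jg start: not taken
after sub esi, 3: esi=(-11)-3=-14
mov [100], esi → M[100]=-14
halt.

116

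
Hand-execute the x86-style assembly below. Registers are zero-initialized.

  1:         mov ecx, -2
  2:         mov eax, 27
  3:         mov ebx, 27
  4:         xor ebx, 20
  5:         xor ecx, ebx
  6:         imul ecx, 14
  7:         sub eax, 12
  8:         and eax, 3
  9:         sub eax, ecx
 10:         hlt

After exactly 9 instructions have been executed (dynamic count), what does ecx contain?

-210

mov ecx, -2 → ecx=-2
mov eax, 27 → eax=27
mov ebx, 27 → ebx=27
xor ebx, 20 → ebx=27^20=15
xor ecx, ebx → ecx=(-2)^15=-15
imul ecx, 14 → ecx=(-15)*14=-210
sub eax, 12 → eax=27-12=15
and eax, 3 → eax=15&3=3
sub eax, ecx → eax=3-(-210)=213
After step 9: ecx = -210.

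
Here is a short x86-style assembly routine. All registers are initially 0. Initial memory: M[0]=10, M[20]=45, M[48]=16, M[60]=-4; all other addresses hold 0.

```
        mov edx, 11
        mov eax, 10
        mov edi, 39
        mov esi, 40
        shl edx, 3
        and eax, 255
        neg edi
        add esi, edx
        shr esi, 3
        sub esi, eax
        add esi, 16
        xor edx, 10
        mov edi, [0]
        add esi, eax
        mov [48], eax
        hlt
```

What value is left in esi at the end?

edx=11
eax=10
edi=39
esi=40
edx=11<<3=88
eax=10&255=10
edi=-(39)=-39
esi=40+88=128
esi=128>>3=16
esi=16-10=6
esi=6+16=22
edx=88^10=82
edi=M[0]=10
esi=22+10=32
mov [48], eax → M[48]=10
halt.

32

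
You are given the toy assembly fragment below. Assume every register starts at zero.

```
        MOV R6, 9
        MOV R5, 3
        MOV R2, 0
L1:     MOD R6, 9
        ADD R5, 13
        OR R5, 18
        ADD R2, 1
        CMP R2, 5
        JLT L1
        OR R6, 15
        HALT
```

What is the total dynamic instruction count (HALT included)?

35

MOV R6, 9 → R6=9
MOV R5, 3 → R5=3
MOV R2, 0 → R2=0
MOD R6, 9 → R6=9%9=0
ADD R5, 13 → R5=3+13=16
OR R5, 18 → R5=16|18=18
ADD R2, 1 → R2=0+1=1
CMP R2, 5  (cmp 1,5)
JLT L1: taken
MOD R6, 9 → R6=0%9=0
ADD R5, 13 → R5=18+13=31
OR R5, 18 → R5=31|18=31
ADD R2, 1 → R2=1+1=2
CMP R2, 5  (cmp 2,5)
JLT L1: taken
MOD R6, 9 → R6=0%9=0
ADD R5, 13 → R5=31+13=44
OR R5, 18 → R5=44|18=62
ADD R2, 1 → R2=2+1=3
CMP R2, 5  (cmp 3,5)
JLT L1: taken
MOD R6, 9 → R6=0%9=0
ADD R5, 13 → R5=62+13=75
OR R5, 18 → R5=75|18=91
ADD R2, 1 → R2=3+1=4
CMP R2, 5  (cmp 4,5)
JLT L1: taken
MOD R6, 9 → R6=0%9=0
ADD R5, 13 → R5=91+13=104
OR R5, 18 → R5=104|18=122
ADD R2, 1 → R2=4+1=5
CMP R2, 5  (cmp 5,5)
JLT L1: not taken
OR R6, 15 → R6=0|15=15
halt.
Total executed instructions: 35.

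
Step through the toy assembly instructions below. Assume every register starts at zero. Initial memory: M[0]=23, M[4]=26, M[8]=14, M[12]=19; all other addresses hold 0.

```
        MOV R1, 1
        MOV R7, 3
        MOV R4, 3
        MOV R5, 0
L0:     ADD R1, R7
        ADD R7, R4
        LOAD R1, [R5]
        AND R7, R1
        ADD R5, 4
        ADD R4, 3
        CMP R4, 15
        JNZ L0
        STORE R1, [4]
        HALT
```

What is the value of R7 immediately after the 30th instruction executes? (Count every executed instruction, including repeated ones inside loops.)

12

after MOV R1, 1: R1=1
after MOV R7, 3: R7=3
after MOV R4, 3: R4=3
after MOV R5, 0: R5=0
after ADD R1, R7: R1=1+3=4
after ADD R7, R4: R7=3+3=6
after LOAD R1, [R5]: R1=M[0]=23
after AND R7, R1: R7=6&23=6
after ADD R5, 4: R5=0+4=4
after ADD R4, 3: R4=3+3=6
CMP R4, 15  (cmp 6,15)
JNZ L0: taken
after ADD R1, R7: R1=23+6=29
after ADD R7, R4: R7=6+6=12
after LOAD R1, [R5]: R1=M[4]=26
after AND R7, R1: R7=12&26=8
after ADD R5, 4: R5=4+4=8
after ADD R4, 3: R4=6+3=9
CMP R4, 15  (cmp 9,15)
JNZ L0: taken
after ADD R1, R7: R1=26+8=34
after ADD R7, R4: R7=8+9=17
after LOAD R1, [R5]: R1=M[8]=14
after AND R7, R1: R7=17&14=0
after ADD R5, 4: R5=8+4=12
after ADD R4, 3: R4=9+3=12
CMP R4, 15  (cmp 12,15)
JNZ L0: taken
after ADD R1, R7: R1=14+0=14
after ADD R7, R4: R7=0+12=12
After step 30: R7 = 12.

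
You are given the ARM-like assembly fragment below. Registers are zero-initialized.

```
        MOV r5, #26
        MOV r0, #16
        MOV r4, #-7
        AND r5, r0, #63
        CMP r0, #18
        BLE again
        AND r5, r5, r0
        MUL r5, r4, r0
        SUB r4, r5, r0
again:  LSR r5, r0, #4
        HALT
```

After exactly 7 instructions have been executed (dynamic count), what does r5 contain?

1

after MOV r5, #26: r5=26
after MOV r0, #16: r0=16
after MOV r4, #-7: r4=-7
after AND r5, r0, #63: r5=16&63=16
CMP r0, #18  (cmp 16,18)
BLE again: taken
after LSR r5, r0, #4: r5=16>>4=1
After step 7: r5 = 1.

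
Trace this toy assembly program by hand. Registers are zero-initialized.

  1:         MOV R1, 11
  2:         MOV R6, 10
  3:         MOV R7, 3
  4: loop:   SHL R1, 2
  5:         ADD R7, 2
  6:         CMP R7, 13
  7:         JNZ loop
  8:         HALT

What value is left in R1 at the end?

R1=11
R6=10
R7=3
R1=11<<2=44
R7=3+2=5
CMP R7, 13  (cmp 5,13)
JNZ loop: taken
R1=44<<2=176
R7=5+2=7
CMP R7, 13  (cmp 7,13)
JNZ loop: taken
R1=176<<2=704
R7=7+2=9
CMP R7, 13  (cmp 9,13)
JNZ loop: taken
R1=704<<2=2816
R7=9+2=11
CMP R7, 13  (cmp 11,13)
JNZ loop: taken
R1=2816<<2=11264
R7=11+2=13
CMP R7, 13  (cmp 13,13)
JNZ loop: not taken
halt.

11264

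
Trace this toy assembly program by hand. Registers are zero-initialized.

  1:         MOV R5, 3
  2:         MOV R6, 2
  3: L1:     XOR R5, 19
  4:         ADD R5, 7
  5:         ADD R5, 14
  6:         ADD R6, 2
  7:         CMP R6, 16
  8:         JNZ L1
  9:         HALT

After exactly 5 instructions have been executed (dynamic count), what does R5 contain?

MOV R5, 3 → R5=3
MOV R6, 2 → R6=2
XOR R5, 19 → R5=3^19=16
ADD R5, 7 → R5=16+7=23
ADD R5, 14 → R5=23+14=37
After step 5: R5 = 37.

37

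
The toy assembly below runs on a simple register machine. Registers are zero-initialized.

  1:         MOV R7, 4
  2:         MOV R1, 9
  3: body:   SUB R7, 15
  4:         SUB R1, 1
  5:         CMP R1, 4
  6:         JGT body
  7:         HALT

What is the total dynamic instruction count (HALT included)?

R7=4
R1=9
R7=4-15=-11
R1=9-1=8
CMP R1, 4  (cmp 8,4)
JGT body: taken
R7=(-11)-15=-26
R1=8-1=7
CMP R1, 4  (cmp 7,4)
JGT body: taken
R7=(-26)-15=-41
R1=7-1=6
CMP R1, 4  (cmp 6,4)
JGT body: taken
R7=(-41)-15=-56
R1=6-1=5
CMP R1, 4  (cmp 5,4)
JGT body: taken
R7=(-56)-15=-71
R1=5-1=4
CMP R1, 4  (cmp 4,4)
JGT body: not taken
halt.
Total executed instructions: 23.

23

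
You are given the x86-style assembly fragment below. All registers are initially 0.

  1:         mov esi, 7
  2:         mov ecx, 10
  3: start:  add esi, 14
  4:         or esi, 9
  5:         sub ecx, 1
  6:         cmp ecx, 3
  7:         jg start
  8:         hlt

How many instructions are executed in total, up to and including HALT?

38

mov esi, 7 → esi=7
mov ecx, 10 → ecx=10
add esi, 14 → esi=7+14=21
or esi, 9 → esi=21|9=29
sub ecx, 1 → ecx=10-1=9
cmp ecx, 3  (cmp 9,3)
jg start: taken
add esi, 14 → esi=29+14=43
or esi, 9 → esi=43|9=43
sub ecx, 1 → ecx=9-1=8
cmp ecx, 3  (cmp 8,3)
jg start: taken
add esi, 14 → esi=43+14=57
or esi, 9 → esi=57|9=57
sub ecx, 1 → ecx=8-1=7
cmp ecx, 3  (cmp 7,3)
jg start: taken
add esi, 14 → esi=57+14=71
or esi, 9 → esi=71|9=79
sub ecx, 1 → ecx=7-1=6
cmp ecx, 3  (cmp 6,3)
jg start: taken
add esi, 14 → esi=79+14=93
or esi, 9 → esi=93|9=93
sub ecx, 1 → ecx=6-1=5
cmp ecx, 3  (cmp 5,3)
jg start: taken
add esi, 14 → esi=93+14=107
or esi, 9 → esi=107|9=107
sub ecx, 1 → ecx=5-1=4
cmp ecx, 3  (cmp 4,3)
jg start: taken
add esi, 14 → esi=107+14=121
or esi, 9 → esi=121|9=121
sub ecx, 1 → ecx=4-1=3
cmp ecx, 3  (cmp 3,3)
jg start: not taken
halt.
Total executed instructions: 38.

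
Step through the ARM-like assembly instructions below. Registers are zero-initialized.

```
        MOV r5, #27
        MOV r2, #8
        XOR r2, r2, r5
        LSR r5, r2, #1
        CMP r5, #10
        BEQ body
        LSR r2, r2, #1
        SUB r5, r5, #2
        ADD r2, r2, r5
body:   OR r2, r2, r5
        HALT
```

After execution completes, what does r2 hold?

r5=27
r2=8
r2=8^27=19
r5=19>>1=9
CMP r5, #10  (cmp 9,10)
BEQ body: not taken
r2=19>>1=9
r5=9-2=7
r2=9+7=16
r2=16|7=23
halt.

23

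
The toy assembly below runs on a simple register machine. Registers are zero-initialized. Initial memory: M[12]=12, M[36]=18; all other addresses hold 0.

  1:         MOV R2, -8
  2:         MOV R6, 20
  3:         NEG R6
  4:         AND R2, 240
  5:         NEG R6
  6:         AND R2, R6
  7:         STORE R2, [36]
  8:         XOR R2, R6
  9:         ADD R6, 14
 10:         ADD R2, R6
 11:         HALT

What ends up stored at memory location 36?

MOV R2, -8 → R2=-8
MOV R6, 20 → R6=20
NEG R6 → R6=-(20)=-20
AND R2, 240 → R2=(-8)&240=240
NEG R6 → R6=-(-20)=20
AND R2, R6 → R2=240&20=16
STORE R2, [36] → M[36]=16
XOR R2, R6 → R2=16^20=4
ADD R6, 14 → R6=20+14=34
ADD R2, R6 → R2=4+34=38
halt.

16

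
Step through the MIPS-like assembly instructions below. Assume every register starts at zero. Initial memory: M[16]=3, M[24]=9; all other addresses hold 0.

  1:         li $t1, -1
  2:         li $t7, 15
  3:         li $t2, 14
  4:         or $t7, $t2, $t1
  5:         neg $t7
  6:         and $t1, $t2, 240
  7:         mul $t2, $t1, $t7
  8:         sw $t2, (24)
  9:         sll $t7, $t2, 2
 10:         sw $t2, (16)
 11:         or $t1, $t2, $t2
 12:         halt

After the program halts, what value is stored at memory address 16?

$t1=-1
$t7=15
$t2=14
$t7=14|(-1)=-1
$t7=-(-1)=1
$t1=14&240=0
$t2=0*1=0
sw $t2, (24) → M[24]=0
$t7=0<<2=0
sw $t2, (16) → M[16]=0
$t1=0|0=0
halt.

0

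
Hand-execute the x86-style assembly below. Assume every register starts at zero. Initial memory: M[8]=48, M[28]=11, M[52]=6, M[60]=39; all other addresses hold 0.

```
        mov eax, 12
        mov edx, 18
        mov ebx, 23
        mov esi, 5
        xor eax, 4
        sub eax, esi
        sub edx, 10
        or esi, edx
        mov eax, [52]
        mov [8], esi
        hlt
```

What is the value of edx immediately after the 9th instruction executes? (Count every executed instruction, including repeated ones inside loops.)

8

mov eax, 12 → eax=12
mov edx, 18 → edx=18
mov ebx, 23 → ebx=23
mov esi, 5 → esi=5
xor eax, 4 → eax=12^4=8
sub eax, esi → eax=8-5=3
sub edx, 10 → edx=18-10=8
or esi, edx → esi=5|8=13
mov eax, [52] → eax=M[52]=6
After step 9: edx = 8.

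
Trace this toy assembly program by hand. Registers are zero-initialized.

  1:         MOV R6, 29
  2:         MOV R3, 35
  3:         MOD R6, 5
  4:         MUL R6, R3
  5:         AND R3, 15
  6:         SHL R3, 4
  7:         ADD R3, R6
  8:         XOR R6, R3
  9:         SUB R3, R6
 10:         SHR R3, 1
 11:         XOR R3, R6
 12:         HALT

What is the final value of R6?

48

MOV R6, 29 → R6=29
MOV R3, 35 → R3=35
MOD R6, 5 → R6=29%5=4
MUL R6, R3 → R6=4*35=140
AND R3, 15 → R3=35&15=3
SHL R3, 4 → R3=3<<4=48
ADD R3, R6 → R3=48+140=188
XOR R6, R3 → R6=140^188=48
SUB R3, R6 → R3=188-48=140
SHR R3, 1 → R3=140>>1=70
XOR R3, R6 → R3=70^48=118
halt.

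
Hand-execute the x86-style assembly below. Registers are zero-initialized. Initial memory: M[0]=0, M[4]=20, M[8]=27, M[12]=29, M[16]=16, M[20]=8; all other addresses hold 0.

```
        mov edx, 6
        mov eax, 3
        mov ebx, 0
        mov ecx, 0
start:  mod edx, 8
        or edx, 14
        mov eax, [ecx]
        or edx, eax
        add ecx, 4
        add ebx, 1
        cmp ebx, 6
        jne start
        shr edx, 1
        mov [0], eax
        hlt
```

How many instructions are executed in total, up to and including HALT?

edx=6
eax=3
ebx=0
ecx=0
edx=6%8=6
edx=6|14=14
eax=M[0]=0
edx=14|0=14
ecx=0+4=4
ebx=0+1=1
cmp ebx, 6  (cmp 1,6)
jne start: taken
edx=14%8=6
edx=6|14=14
eax=M[4]=20
edx=14|20=30
ecx=4+4=8
ebx=1+1=2
cmp ebx, 6  (cmp 2,6)
jne start: taken
edx=30%8=6
edx=6|14=14
eax=M[8]=27
edx=14|27=31
ecx=8+4=12
ebx=2+1=3
cmp ebx, 6  (cmp 3,6)
jne start: taken
edx=31%8=7
edx=7|14=15
eax=M[12]=29
edx=15|29=31
ecx=12+4=16
ebx=3+1=4
cmp ebx, 6  (cmp 4,6)
jne start: taken
edx=31%8=7
edx=7|14=15
eax=M[16]=16
edx=15|16=31
ecx=16+4=20
ebx=4+1=5
cmp ebx, 6  (cmp 5,6)
jne start: taken
edx=31%8=7
edx=7|14=15
eax=M[20]=8
edx=15|8=15
ecx=20+4=24
ebx=5+1=6
cmp ebx, 6  (cmp 6,6)
jne start: not taken
edx=15>>1=7
mov [0], eax → M[0]=8
halt.
Total executed instructions: 55.

55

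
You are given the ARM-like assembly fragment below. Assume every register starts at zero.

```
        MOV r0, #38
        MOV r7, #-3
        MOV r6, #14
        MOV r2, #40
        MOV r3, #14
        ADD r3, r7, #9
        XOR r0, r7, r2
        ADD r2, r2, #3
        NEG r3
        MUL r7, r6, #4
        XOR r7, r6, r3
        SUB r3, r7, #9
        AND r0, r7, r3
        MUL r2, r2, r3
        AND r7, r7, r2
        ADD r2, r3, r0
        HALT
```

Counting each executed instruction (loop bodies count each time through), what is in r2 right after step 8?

43

MOV r0, #38 → r0=38
MOV r7, #-3 → r7=-3
MOV r6, #14 → r6=14
MOV r2, #40 → r2=40
MOV r3, #14 → r3=14
ADD r3, r7, #9 → r3=(-3)+9=6
XOR r0, r7, r2 → r0=(-3)^40=-43
ADD r2, r2, #3 → r2=40+3=43
After step 8: r2 = 43.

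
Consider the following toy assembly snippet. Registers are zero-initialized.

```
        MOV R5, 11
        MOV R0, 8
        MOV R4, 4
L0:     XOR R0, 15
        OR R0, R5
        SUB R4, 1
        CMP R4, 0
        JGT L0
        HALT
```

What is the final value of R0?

11

MOV R5, 11 → R5=11
MOV R0, 8 → R0=8
MOV R4, 4 → R4=4
XOR R0, 15 → R0=8^15=7
OR R0, R5 → R0=7|11=15
SUB R4, 1 → R4=4-1=3
CMP R4, 0  (cmp 3,0)
JGT L0: taken
XOR R0, 15 → R0=15^15=0
OR R0, R5 → R0=0|11=11
SUB R4, 1 → R4=3-1=2
CMP R4, 0  (cmp 2,0)
JGT L0: taken
XOR R0, 15 → R0=11^15=4
OR R0, R5 → R0=4|11=15
SUB R4, 1 → R4=2-1=1
CMP R4, 0  (cmp 1,0)
JGT L0: taken
XOR R0, 15 → R0=15^15=0
OR R0, R5 → R0=0|11=11
SUB R4, 1 → R4=1-1=0
CMP R4, 0  (cmp 0,0)
JGT L0: not taken
halt.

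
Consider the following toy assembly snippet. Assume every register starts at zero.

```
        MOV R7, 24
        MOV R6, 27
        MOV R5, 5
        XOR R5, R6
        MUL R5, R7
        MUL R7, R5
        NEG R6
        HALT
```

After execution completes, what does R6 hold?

after MOV R7, 24: R7=24
after MOV R6, 27: R6=27
after MOV R5, 5: R5=5
after XOR R5, R6: R5=5^27=30
after MUL R5, R7: R5=30*24=720
after MUL R7, R5: R7=24*720=17280
after NEG R6: R6=-(27)=-27
halt.

-27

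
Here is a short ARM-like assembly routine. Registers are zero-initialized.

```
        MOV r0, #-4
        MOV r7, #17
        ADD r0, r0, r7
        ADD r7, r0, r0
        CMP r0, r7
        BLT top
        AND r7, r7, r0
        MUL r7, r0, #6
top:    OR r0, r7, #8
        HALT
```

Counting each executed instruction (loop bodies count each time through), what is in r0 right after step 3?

13

after MOV r0, #-4: r0=-4
after MOV r7, #17: r7=17
after ADD r0, r0, r7: r0=(-4)+17=13
After step 3: r0 = 13.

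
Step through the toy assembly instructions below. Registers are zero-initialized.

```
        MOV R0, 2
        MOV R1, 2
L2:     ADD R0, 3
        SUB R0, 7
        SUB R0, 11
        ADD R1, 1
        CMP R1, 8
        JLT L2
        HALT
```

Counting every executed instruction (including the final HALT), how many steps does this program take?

MOV R0, 2 → R0=2
MOV R1, 2 → R1=2
ADD R0, 3 → R0=2+3=5
SUB R0, 7 → R0=5-7=-2
SUB R0, 11 → R0=(-2)-11=-13
ADD R1, 1 → R1=2+1=3
CMP R1, 8  (cmp 3,8)
JLT L2: taken
ADD R0, 3 → R0=(-13)+3=-10
SUB R0, 7 → R0=(-10)-7=-17
SUB R0, 11 → R0=(-17)-11=-28
ADD R1, 1 → R1=3+1=4
CMP R1, 8  (cmp 4,8)
JLT L2: taken
ADD R0, 3 → R0=(-28)+3=-25
SUB R0, 7 → R0=(-25)-7=-32
SUB R0, 11 → R0=(-32)-11=-43
ADD R1, 1 → R1=4+1=5
CMP R1, 8  (cmp 5,8)
JLT L2: taken
ADD R0, 3 → R0=(-43)+3=-40
SUB R0, 7 → R0=(-40)-7=-47
SUB R0, 11 → R0=(-47)-11=-58
ADD R1, 1 → R1=5+1=6
CMP R1, 8  (cmp 6,8)
JLT L2: taken
ADD R0, 3 → R0=(-58)+3=-55
SUB R0, 7 → R0=(-55)-7=-62
SUB R0, 11 → R0=(-62)-11=-73
ADD R1, 1 → R1=6+1=7
CMP R1, 8  (cmp 7,8)
JLT L2: taken
ADD R0, 3 → R0=(-73)+3=-70
SUB R0, 7 → R0=(-70)-7=-77
SUB R0, 11 → R0=(-77)-11=-88
ADD R1, 1 → R1=7+1=8
CMP R1, 8  (cmp 8,8)
JLT L2: not taken
halt.
Total executed instructions: 39.

39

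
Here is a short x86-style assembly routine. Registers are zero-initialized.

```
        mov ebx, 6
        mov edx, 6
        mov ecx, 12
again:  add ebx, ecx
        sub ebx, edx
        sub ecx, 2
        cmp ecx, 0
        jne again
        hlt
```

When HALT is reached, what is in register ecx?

0

ebx=6
edx=6
ecx=12
ebx=6+12=18
ebx=18-6=12
ecx=12-2=10
cmp ecx, 0  (cmp 10,0)
jne again: taken
ebx=12+10=22
ebx=22-6=16
ecx=10-2=8
cmp ecx, 0  (cmp 8,0)
jne again: taken
ebx=16+8=24
ebx=24-6=18
ecx=8-2=6
cmp ecx, 0  (cmp 6,0)
jne again: taken
ebx=18+6=24
ebx=24-6=18
ecx=6-2=4
cmp ecx, 0  (cmp 4,0)
jne again: taken
ebx=18+4=22
ebx=22-6=16
ecx=4-2=2
cmp ecx, 0  (cmp 2,0)
jne again: taken
ebx=16+2=18
ebx=18-6=12
ecx=2-2=0
cmp ecx, 0  (cmp 0,0)
jne again: not taken
halt.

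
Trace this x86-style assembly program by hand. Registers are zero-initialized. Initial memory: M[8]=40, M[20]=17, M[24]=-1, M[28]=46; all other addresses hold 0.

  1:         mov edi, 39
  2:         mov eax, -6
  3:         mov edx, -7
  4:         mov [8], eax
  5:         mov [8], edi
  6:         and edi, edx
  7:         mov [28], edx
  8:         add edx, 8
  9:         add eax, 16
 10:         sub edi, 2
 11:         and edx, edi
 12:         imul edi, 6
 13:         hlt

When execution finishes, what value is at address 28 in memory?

-7

edi=39
eax=-6
edx=-7
mov [8], eax → M[8]=-6
mov [8], edi → M[8]=39
edi=39&(-7)=33
mov [28], edx → M[28]=-7
edx=(-7)+8=1
eax=(-6)+16=10
edi=33-2=31
edx=1&31=1
edi=31*6=186
halt.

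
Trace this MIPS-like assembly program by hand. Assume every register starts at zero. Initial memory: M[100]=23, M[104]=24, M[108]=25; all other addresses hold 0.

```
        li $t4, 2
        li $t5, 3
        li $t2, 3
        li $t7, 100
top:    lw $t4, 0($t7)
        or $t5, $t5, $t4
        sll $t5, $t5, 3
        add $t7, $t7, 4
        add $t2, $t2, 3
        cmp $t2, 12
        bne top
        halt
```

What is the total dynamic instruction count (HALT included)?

26

li $t4, 2 → $t4=2
li $t5, 3 → $t5=3
li $t2, 3 → $t2=3
li $t7, 100 → $t7=100
lw $t4, 0($t7) → $t4=M[100]=23
or $t5, $t5, $t4 → $t5=3|23=23
sll $t5, $t5, 3 → $t5=23<<3=184
add $t7, $t7, 4 → $t7=100+4=104
add $t2, $t2, 3 → $t2=3+3=6
cmp $t2, 12  (cmp 6,12)
bne top: taken
lw $t4, 0($t7) → $t4=M[104]=24
or $t5, $t5, $t4 → $t5=184|24=184
sll $t5, $t5, 3 → $t5=184<<3=1472
add $t7, $t7, 4 → $t7=104+4=108
add $t2, $t2, 3 → $t2=6+3=9
cmp $t2, 12  (cmp 9,12)
bne top: taken
lw $t4, 0($t7) → $t4=M[108]=25
or $t5, $t5, $t4 → $t5=1472|25=1497
sll $t5, $t5, 3 → $t5=1497<<3=11976
add $t7, $t7, 4 → $t7=108+4=112
add $t2, $t2, 3 → $t2=9+3=12
cmp $t2, 12  (cmp 12,12)
bne top: not taken
halt.
Total executed instructions: 26.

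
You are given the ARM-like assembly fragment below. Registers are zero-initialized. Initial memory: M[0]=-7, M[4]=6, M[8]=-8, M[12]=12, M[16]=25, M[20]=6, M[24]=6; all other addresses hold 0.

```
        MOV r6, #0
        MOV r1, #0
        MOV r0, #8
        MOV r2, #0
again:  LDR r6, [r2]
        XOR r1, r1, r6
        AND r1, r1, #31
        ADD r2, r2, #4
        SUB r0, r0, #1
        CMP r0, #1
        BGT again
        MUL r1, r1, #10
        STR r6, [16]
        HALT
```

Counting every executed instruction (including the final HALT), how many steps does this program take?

r6=0
r1=0
r0=8
r2=0
r6=M[0]=-7
r1=0^(-7)=-7
r1=(-7)&31=25
r2=0+4=4
r0=8-1=7
CMP r0, #1  (cmp 7,1)
BGT again: taken
r6=M[4]=6
r1=25^6=31
r1=31&31=31
r2=4+4=8
r0=7-1=6
CMP r0, #1  (cmp 6,1)
BGT again: taken
r6=M[8]=-8
r1=31^(-8)=-25
r1=(-25)&31=7
r2=8+4=12
r0=6-1=5
CMP r0, #1  (cmp 5,1)
BGT again: taken
r6=M[12]=12
r1=7^12=11
r1=11&31=11
r2=12+4=16
r0=5-1=4
CMP r0, #1  (cmp 4,1)
BGT again: taken
r6=M[16]=25
r1=11^25=18
r1=18&31=18
r2=16+4=20
r0=4-1=3
CMP r0, #1  (cmp 3,1)
BGT again: taken
r6=M[20]=6
r1=18^6=20
r1=20&31=20
r2=20+4=24
r0=3-1=2
CMP r0, #1  (cmp 2,1)
BGT again: taken
r6=M[24]=6
r1=20^6=18
r1=18&31=18
r2=24+4=28
r0=2-1=1
CMP r0, #1  (cmp 1,1)
BGT again: not taken
r1=18*10=180
STR r6, [16] → M[16]=6
halt.
Total executed instructions: 56.

56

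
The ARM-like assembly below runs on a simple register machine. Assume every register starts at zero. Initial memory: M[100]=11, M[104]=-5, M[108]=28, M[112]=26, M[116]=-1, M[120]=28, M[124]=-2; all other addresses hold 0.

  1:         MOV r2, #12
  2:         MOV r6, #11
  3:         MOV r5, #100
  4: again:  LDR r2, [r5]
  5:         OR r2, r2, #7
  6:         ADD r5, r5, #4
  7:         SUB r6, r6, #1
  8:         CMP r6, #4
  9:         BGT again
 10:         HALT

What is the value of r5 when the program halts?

128

r2=12
r6=11
r5=100
r2=M[100]=11
r2=11|7=15
r5=100+4=104
r6=11-1=10
CMP r6, #4  (cmp 10,4)
BGT again: taken
r2=M[104]=-5
r2=(-5)|7=-1
r5=104+4=108
r6=10-1=9
CMP r6, #4  (cmp 9,4)
BGT again: taken
r2=M[108]=28
r2=28|7=31
r5=108+4=112
r6=9-1=8
CMP r6, #4  (cmp 8,4)
BGT again: taken
r2=M[112]=26
r2=26|7=31
r5=112+4=116
r6=8-1=7
CMP r6, #4  (cmp 7,4)
BGT again: taken
r2=M[116]=-1
r2=(-1)|7=-1
r5=116+4=120
r6=7-1=6
CMP r6, #4  (cmp 6,4)
BGT again: taken
r2=M[120]=28
r2=28|7=31
r5=120+4=124
r6=6-1=5
CMP r6, #4  (cmp 5,4)
BGT again: taken
r2=M[124]=-2
r2=(-2)|7=-1
r5=124+4=128
r6=5-1=4
CMP r6, #4  (cmp 4,4)
BGT again: not taken
halt.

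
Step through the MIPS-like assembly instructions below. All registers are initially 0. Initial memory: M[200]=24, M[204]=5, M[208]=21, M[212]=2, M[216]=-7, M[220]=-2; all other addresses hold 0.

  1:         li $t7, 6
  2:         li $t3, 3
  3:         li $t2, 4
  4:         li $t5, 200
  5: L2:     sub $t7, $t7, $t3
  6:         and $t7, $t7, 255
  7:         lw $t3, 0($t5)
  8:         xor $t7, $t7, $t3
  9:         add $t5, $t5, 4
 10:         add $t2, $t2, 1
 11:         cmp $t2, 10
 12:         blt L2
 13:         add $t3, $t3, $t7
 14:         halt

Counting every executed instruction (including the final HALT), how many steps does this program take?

after li $t7, 6: $t7=6
after li $t3, 3: $t3=3
after li $t2, 4: $t2=4
after li $t5, 200: $t5=200
after sub $t7, $t7, $t3: $t7=6-3=3
after and $t7, $t7, 255: $t7=3&255=3
after lw $t3, 0($t5): $t3=M[200]=24
after xor $t7, $t7, $t3: $t7=3^24=27
after add $t5, $t5, 4: $t5=200+4=204
after add $t2, $t2, 1: $t2=4+1=5
cmp $t2, 10  (cmp 5,10)
blt L2: taken
after sub $t7, $t7, $t3: $t7=27-24=3
after and $t7, $t7, 255: $t7=3&255=3
after lw $t3, 0($t5): $t3=M[204]=5
after xor $t7, $t7, $t3: $t7=3^5=6
after add $t5, $t5, 4: $t5=204+4=208
after add $t2, $t2, 1: $t2=5+1=6
cmp $t2, 10  (cmp 6,10)
blt L2: taken
after sub $t7, $t7, $t3: $t7=6-5=1
after and $t7, $t7, 255: $t7=1&255=1
after lw $t3, 0($t5): $t3=M[208]=21
after xor $t7, $t7, $t3: $t7=1^21=20
after add $t5, $t5, 4: $t5=208+4=212
after add $t2, $t2, 1: $t2=6+1=7
cmp $t2, 10  (cmp 7,10)
blt L2: taken
after sub $t7, $t7, $t3: $t7=20-21=-1
after and $t7, $t7, 255: $t7=(-1)&255=255
after lw $t3, 0($t5): $t3=M[212]=2
after xor $t7, $t7, $t3: $t7=255^2=253
after add $t5, $t5, 4: $t5=212+4=216
after add $t2, $t2, 1: $t2=7+1=8
cmp $t2, 10  (cmp 8,10)
blt L2: taken
after sub $t7, $t7, $t3: $t7=253-2=251
after and $t7, $t7, 255: $t7=251&255=251
after lw $t3, 0($t5): $t3=M[216]=-7
after xor $t7, $t7, $t3: $t7=251^(-7)=-254
after add $t5, $t5, 4: $t5=216+4=220
after add $t2, $t2, 1: $t2=8+1=9
cmp $t2, 10  (cmp 9,10)
blt L2: taken
after sub $t7, $t7, $t3: $t7=(-254)-(-7)=-247
after and $t7, $t7, 255: $t7=(-247)&255=9
after lw $t3, 0($t5): $t3=M[220]=-2
after xor $t7, $t7, $t3: $t7=9^(-2)=-9
after add $t5, $t5, 4: $t5=220+4=224
after add $t2, $t2, 1: $t2=9+1=10
cmp $t2, 10  (cmp 10,10)
blt L2: not taken
after add $t3, $t3, $t7: $t3=(-2)+(-9)=-11
halt.
Total executed instructions: 54.

54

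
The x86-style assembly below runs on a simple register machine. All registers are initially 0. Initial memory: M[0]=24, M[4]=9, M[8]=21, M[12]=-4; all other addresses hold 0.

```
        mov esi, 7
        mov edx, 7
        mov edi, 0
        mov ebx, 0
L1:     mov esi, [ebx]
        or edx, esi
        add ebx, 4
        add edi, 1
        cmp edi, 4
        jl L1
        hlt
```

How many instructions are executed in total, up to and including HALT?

after mov esi, 7: esi=7
after mov edx, 7: edx=7
after mov edi, 0: edi=0
after mov ebx, 0: ebx=0
after mov esi, [ebx]: esi=M[0]=24
after or edx, esi: edx=7|24=31
after add ebx, 4: ebx=0+4=4
after add edi, 1: edi=0+1=1
cmp edi, 4  (cmp 1,4)
jl L1: taken
after mov esi, [ebx]: esi=M[4]=9
after or edx, esi: edx=31|9=31
after add ebx, 4: ebx=4+4=8
after add edi, 1: edi=1+1=2
cmp edi, 4  (cmp 2,4)
jl L1: taken
after mov esi, [ebx]: esi=M[8]=21
after or edx, esi: edx=31|21=31
after add ebx, 4: ebx=8+4=12
after add edi, 1: edi=2+1=3
cmp edi, 4  (cmp 3,4)
jl L1: taken
after mov esi, [ebx]: esi=M[12]=-4
after or edx, esi: edx=31|(-4)=-1
after add ebx, 4: ebx=12+4=16
after add edi, 1: edi=3+1=4
cmp edi, 4  (cmp 4,4)
jl L1: not taken
halt.
Total executed instructions: 29.

29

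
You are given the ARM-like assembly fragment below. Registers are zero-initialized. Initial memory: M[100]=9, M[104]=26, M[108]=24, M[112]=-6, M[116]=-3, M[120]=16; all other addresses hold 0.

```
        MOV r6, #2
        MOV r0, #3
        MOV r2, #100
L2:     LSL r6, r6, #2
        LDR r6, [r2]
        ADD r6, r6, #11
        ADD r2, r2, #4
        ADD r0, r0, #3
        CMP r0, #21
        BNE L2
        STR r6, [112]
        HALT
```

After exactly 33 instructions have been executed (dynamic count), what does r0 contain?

15

after MOV r6, #2: r6=2
after MOV r0, #3: r0=3
after MOV r2, #100: r2=100
after LSL r6, r6, #2: r6=2<<2=8
after LDR r6, [r2]: r6=M[100]=9
after ADD r6, r6, #11: r6=9+11=20
after ADD r2, r2, #4: r2=100+4=104
after ADD r0, r0, #3: r0=3+3=6
CMP r0, #21  (cmp 6,21)
BNE L2: taken
after LSL r6, r6, #2: r6=20<<2=80
after LDR r6, [r2]: r6=M[104]=26
after ADD r6, r6, #11: r6=26+11=37
after ADD r2, r2, #4: r2=104+4=108
after ADD r0, r0, #3: r0=6+3=9
CMP r0, #21  (cmp 9,21)
BNE L2: taken
after LSL r6, r6, #2: r6=37<<2=148
after LDR r6, [r2]: r6=M[108]=24
after ADD r6, r6, #11: r6=24+11=35
after ADD r2, r2, #4: r2=108+4=112
after ADD r0, r0, #3: r0=9+3=12
CMP r0, #21  (cmp 12,21)
BNE L2: taken
after LSL r6, r6, #2: r6=35<<2=140
after LDR r6, [r2]: r6=M[112]=-6
after ADD r6, r6, #11: r6=(-6)+11=5
after ADD r2, r2, #4: r2=112+4=116
after ADD r0, r0, #3: r0=12+3=15
CMP r0, #21  (cmp 15,21)
BNE L2: taken
after LSL r6, r6, #2: r6=5<<2=20
after LDR r6, [r2]: r6=M[116]=-3
After step 33: r0 = 15.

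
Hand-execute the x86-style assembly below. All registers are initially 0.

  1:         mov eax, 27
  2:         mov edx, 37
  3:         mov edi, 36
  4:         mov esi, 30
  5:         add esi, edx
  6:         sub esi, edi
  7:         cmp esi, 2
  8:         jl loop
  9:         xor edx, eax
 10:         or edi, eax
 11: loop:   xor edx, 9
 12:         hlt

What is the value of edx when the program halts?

55

mov eax, 27 → eax=27
mov edx, 37 → edx=37
mov edi, 36 → edi=36
mov esi, 30 → esi=30
add esi, edx → esi=30+37=67
sub esi, edi → esi=67-36=31
cmp esi, 2  (cmp 31,2)
jl loop: not taken
xor edx, eax → edx=37^27=62
or edi, eax → edi=36|27=63
xor edx, 9 → edx=62^9=55
halt.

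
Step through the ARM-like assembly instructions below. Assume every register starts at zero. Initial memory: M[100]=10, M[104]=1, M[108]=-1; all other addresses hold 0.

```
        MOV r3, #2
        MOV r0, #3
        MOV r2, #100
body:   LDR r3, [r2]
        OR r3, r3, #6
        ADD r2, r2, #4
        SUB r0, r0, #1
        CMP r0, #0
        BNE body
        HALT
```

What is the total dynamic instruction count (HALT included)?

22

r3=2
r0=3
r2=100
r3=M[100]=10
r3=10|6=14
r2=100+4=104
r0=3-1=2
CMP r0, #0  (cmp 2,0)
BNE body: taken
r3=M[104]=1
r3=1|6=7
r2=104+4=108
r0=2-1=1
CMP r0, #0  (cmp 1,0)
BNE body: taken
r3=M[108]=-1
r3=(-1)|6=-1
r2=108+4=112
r0=1-1=0
CMP r0, #0  (cmp 0,0)
BNE body: not taken
halt.
Total executed instructions: 22.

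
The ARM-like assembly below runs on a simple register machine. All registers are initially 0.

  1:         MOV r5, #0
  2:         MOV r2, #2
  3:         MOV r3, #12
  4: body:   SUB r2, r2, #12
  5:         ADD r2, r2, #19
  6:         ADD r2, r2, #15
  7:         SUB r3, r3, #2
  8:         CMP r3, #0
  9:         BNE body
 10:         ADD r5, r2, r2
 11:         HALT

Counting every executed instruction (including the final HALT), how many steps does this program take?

41

MOV r5, #0 → r5=0
MOV r2, #2 → r2=2
MOV r3, #12 → r3=12
SUB r2, r2, #12 → r2=2-12=-10
ADD r2, r2, #19 → r2=(-10)+19=9
ADD r2, r2, #15 → r2=9+15=24
SUB r3, r3, #2 → r3=12-2=10
CMP r3, #0  (cmp 10,0)
BNE body: taken
SUB r2, r2, #12 → r2=24-12=12
ADD r2, r2, #19 → r2=12+19=31
ADD r2, r2, #15 → r2=31+15=46
SUB r3, r3, #2 → r3=10-2=8
CMP r3, #0  (cmp 8,0)
BNE body: taken
SUB r2, r2, #12 → r2=46-12=34
ADD r2, r2, #19 → r2=34+19=53
ADD r2, r2, #15 → r2=53+15=68
SUB r3, r3, #2 → r3=8-2=6
CMP r3, #0  (cmp 6,0)
BNE body: taken
SUB r2, r2, #12 → r2=68-12=56
ADD r2, r2, #19 → r2=56+19=75
ADD r2, r2, #15 → r2=75+15=90
SUB r3, r3, #2 → r3=6-2=4
CMP r3, #0  (cmp 4,0)
BNE body: taken
SUB r2, r2, #12 → r2=90-12=78
ADD r2, r2, #19 → r2=78+19=97
ADD r2, r2, #15 → r2=97+15=112
SUB r3, r3, #2 → r3=4-2=2
CMP r3, #0  (cmp 2,0)
BNE body: taken
SUB r2, r2, #12 → r2=112-12=100
ADD r2, r2, #19 → r2=100+19=119
ADD r2, r2, #15 → r2=119+15=134
SUB r3, r3, #2 → r3=2-2=0
CMP r3, #0  (cmp 0,0)
BNE body: not taken
ADD r5, r2, r2 → r5=134+134=268
halt.
Total executed instructions: 41.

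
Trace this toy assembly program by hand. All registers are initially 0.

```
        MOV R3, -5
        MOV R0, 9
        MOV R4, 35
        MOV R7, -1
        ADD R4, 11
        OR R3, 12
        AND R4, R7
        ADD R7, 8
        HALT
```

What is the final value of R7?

7

MOV R3, -5 → R3=-5
MOV R0, 9 → R0=9
MOV R4, 35 → R4=35
MOV R7, -1 → R7=-1
ADD R4, 11 → R4=35+11=46
OR R3, 12 → R3=(-5)|12=-1
AND R4, R7 → R4=46&(-1)=46
ADD R7, 8 → R7=(-1)+8=7
halt.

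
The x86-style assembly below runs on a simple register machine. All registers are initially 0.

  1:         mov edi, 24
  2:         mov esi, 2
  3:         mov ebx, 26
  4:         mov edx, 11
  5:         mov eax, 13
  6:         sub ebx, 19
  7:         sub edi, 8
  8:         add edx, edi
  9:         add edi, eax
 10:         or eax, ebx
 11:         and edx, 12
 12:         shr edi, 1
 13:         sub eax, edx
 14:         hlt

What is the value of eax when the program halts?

edi=24
esi=2
ebx=26
edx=11
eax=13
ebx=26-19=7
edi=24-8=16
edx=11+16=27
edi=16+13=29
eax=13|7=15
edx=27&12=8
edi=29>>1=14
eax=15-8=7
halt.

7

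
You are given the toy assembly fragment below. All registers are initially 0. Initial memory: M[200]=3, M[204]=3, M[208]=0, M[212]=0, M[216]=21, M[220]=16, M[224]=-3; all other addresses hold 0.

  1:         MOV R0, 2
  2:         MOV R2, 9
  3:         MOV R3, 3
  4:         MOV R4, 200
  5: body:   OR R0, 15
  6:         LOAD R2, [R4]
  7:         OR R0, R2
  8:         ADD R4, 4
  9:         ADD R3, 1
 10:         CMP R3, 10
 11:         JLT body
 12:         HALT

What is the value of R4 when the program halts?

MOV R0, 2 → R0=2
MOV R2, 9 → R2=9
MOV R3, 3 → R3=3
MOV R4, 200 → R4=200
OR R0, 15 → R0=2|15=15
LOAD R2, [R4] → R2=M[200]=3
OR R0, R2 → R0=15|3=15
ADD R4, 4 → R4=200+4=204
ADD R3, 1 → R3=3+1=4
CMP R3, 10  (cmp 4,10)
JLT body: taken
OR R0, 15 → R0=15|15=15
LOAD R2, [R4] → R2=M[204]=3
OR R0, R2 → R0=15|3=15
ADD R4, 4 → R4=204+4=208
ADD R3, 1 → R3=4+1=5
CMP R3, 10  (cmp 5,10)
JLT body: taken
OR R0, 15 → R0=15|15=15
LOAD R2, [R4] → R2=M[208]=0
OR R0, R2 → R0=15|0=15
ADD R4, 4 → R4=208+4=212
ADD R3, 1 → R3=5+1=6
CMP R3, 10  (cmp 6,10)
JLT body: taken
OR R0, 15 → R0=15|15=15
LOAD R2, [R4] → R2=M[212]=0
OR R0, R2 → R0=15|0=15
ADD R4, 4 → R4=212+4=216
ADD R3, 1 → R3=6+1=7
CMP R3, 10  (cmp 7,10)
JLT body: taken
OR R0, 15 → R0=15|15=15
LOAD R2, [R4] → R2=M[216]=21
OR R0, R2 → R0=15|21=31
ADD R4, 4 → R4=216+4=220
ADD R3, 1 → R3=7+1=8
CMP R3, 10  (cmp 8,10)
JLT body: taken
OR R0, 15 → R0=31|15=31
LOAD R2, [R4] → R2=M[220]=16
OR R0, R2 → R0=31|16=31
ADD R4, 4 → R4=220+4=224
ADD R3, 1 → R3=8+1=9
CMP R3, 10  (cmp 9,10)
JLT body: taken
OR R0, 15 → R0=31|15=31
LOAD R2, [R4] → R2=M[224]=-3
OR R0, R2 → R0=31|(-3)=-1
ADD R4, 4 → R4=224+4=228
ADD R3, 1 → R3=9+1=10
CMP R3, 10  (cmp 10,10)
JLT body: not taken
halt.

228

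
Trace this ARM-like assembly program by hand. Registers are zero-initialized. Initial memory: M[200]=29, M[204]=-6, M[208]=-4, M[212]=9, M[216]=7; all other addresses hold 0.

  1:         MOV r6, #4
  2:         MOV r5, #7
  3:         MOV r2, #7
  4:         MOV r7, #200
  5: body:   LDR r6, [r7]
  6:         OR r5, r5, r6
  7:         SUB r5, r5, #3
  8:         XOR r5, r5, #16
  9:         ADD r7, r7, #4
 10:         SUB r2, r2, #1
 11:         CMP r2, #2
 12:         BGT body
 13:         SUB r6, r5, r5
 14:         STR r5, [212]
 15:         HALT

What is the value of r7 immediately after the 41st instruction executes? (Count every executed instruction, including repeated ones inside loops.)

220

r6=4
r5=7
r2=7
r7=200
r6=M[200]=29
r5=7|29=31
r5=31-3=28
r5=28^16=12
r7=200+4=204
r2=7-1=6
CMP r2, #2  (cmp 6,2)
BGT body: taken
r6=M[204]=-6
r5=12|(-6)=-2
r5=(-2)-3=-5
r5=(-5)^16=-21
r7=204+4=208
r2=6-1=5
CMP r2, #2  (cmp 5,2)
BGT body: taken
r6=M[208]=-4
r5=(-21)|(-4)=-1
r5=(-1)-3=-4
r5=(-4)^16=-20
r7=208+4=212
r2=5-1=4
CMP r2, #2  (cmp 4,2)
BGT body: taken
r6=M[212]=9
r5=(-20)|9=-19
r5=(-19)-3=-22
r5=(-22)^16=-6
r7=212+4=216
r2=4-1=3
CMP r2, #2  (cmp 3,2)
BGT body: taken
r6=M[216]=7
r5=(-6)|7=-1
r5=(-1)-3=-4
r5=(-4)^16=-20
r7=216+4=220
After step 41: r7 = 220.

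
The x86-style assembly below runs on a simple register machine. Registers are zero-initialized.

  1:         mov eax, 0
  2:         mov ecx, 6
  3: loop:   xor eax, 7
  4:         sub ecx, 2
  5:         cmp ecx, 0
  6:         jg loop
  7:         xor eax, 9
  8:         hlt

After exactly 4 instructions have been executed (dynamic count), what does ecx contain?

4

eax=0
ecx=6
eax=0^7=7
ecx=6-2=4
After step 4: ecx = 4.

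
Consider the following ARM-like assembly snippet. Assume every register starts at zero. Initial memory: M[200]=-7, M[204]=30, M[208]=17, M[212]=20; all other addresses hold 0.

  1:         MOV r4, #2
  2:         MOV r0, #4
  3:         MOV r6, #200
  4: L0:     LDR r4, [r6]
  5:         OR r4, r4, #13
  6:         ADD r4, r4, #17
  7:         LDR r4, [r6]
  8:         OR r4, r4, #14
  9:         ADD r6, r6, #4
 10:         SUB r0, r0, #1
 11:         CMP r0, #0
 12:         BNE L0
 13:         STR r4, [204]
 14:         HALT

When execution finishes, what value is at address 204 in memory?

after MOV r4, #2: r4=2
after MOV r0, #4: r0=4
after MOV r6, #200: r6=200
after LDR r4, [r6]: r4=M[200]=-7
after OR r4, r4, #13: r4=(-7)|13=-3
after ADD r4, r4, #17: r4=(-3)+17=14
after LDR r4, [r6]: r4=M[200]=-7
after OR r4, r4, #14: r4=(-7)|14=-1
after ADD r6, r6, #4: r6=200+4=204
after SUB r0, r0, #1: r0=4-1=3
CMP r0, #0  (cmp 3,0)
BNE L0: taken
after LDR r4, [r6]: r4=M[204]=30
after OR r4, r4, #13: r4=30|13=31
after ADD r4, r4, #17: r4=31+17=48
after LDR r4, [r6]: r4=M[204]=30
after OR r4, r4, #14: r4=30|14=30
after ADD r6, r6, #4: r6=204+4=208
after SUB r0, r0, #1: r0=3-1=2
CMP r0, #0  (cmp 2,0)
BNE L0: taken
after LDR r4, [r6]: r4=M[208]=17
after OR r4, r4, #13: r4=17|13=29
after ADD r4, r4, #17: r4=29+17=46
after LDR r4, [r6]: r4=M[208]=17
after OR r4, r4, #14: r4=17|14=31
after ADD r6, r6, #4: r6=208+4=212
after SUB r0, r0, #1: r0=2-1=1
CMP r0, #0  (cmp 1,0)
BNE L0: taken
after LDR r4, [r6]: r4=M[212]=20
after OR r4, r4, #13: r4=20|13=29
after ADD r4, r4, #17: r4=29+17=46
after LDR r4, [r6]: r4=M[212]=20
after OR r4, r4, #14: r4=20|14=30
after ADD r6, r6, #4: r6=212+4=216
after SUB r0, r0, #1: r0=1-1=0
CMP r0, #0  (cmp 0,0)
BNE L0: not taken
STR r4, [204] → M[204]=30
halt.

30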